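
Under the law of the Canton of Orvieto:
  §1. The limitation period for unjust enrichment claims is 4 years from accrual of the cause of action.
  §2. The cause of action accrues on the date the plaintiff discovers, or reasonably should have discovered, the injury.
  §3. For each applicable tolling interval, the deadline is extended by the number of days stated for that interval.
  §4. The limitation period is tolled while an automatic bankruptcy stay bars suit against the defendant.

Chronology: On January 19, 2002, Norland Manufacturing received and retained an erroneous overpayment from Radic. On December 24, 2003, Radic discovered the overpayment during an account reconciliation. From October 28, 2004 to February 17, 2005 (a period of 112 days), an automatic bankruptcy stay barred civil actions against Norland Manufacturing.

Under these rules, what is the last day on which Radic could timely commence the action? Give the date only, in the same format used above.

The claim did not accrue until Radic discovered the injury on December 24, 2003; the January 19, 2002 act date does not start the clock under the stated rule.
4 years from December 24, 2003 is December 24, 2007.
The automatic bankruptcy stay from October 28, 2004 to February 17, 2005 tolled the period for 112 days, extending the deadline to April 14, 2008.

April 14, 2008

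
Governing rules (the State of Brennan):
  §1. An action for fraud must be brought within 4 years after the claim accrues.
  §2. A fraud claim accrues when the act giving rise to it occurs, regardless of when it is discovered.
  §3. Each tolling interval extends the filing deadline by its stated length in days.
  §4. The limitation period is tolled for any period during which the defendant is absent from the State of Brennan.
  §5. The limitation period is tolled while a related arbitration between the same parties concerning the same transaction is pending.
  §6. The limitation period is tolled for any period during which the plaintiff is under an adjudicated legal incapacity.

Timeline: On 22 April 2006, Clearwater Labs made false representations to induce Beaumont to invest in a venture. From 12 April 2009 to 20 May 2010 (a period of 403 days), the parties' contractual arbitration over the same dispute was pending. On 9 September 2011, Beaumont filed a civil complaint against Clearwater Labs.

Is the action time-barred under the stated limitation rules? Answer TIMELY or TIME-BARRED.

The limitation period began to run on 22 April 2006.
The untolled deadline — 4 years after 22 April 2006 — is 22 April 2010.
Because the pending related arbitration ran from 12 April 2009 to 20 May 2010, the deadline is extended by 403 days to 30 May 2011.
Filing on 9 September 2011 missed the 30 May 2011 deadline — the action is time-barred.

TIME-BARRED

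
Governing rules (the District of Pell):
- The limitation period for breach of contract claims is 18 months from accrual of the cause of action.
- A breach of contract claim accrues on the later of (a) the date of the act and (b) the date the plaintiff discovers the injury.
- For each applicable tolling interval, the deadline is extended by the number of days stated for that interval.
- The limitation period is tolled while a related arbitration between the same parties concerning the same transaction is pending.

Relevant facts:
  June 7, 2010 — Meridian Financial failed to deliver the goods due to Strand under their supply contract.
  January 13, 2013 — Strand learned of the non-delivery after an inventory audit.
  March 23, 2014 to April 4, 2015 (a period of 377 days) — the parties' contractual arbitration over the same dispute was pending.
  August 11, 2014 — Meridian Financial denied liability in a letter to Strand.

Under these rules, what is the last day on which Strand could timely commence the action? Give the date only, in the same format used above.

Because discovery on January 13, 2013 post-dates the June 7, 2010 act, accrual under the later-of rule falls on January 13, 2013.
Adding the 18 months base period to January 13, 2013 gives a deadline of July 13, 2014, before any tolling.
The pending related arbitration from March 23, 2014 to April 4, 2015 tolled the period for 377 days, extending the deadline to July 25, 2015.
The other events in the timeline have no effect on the limitation period under the stated rules.

July 25, 2015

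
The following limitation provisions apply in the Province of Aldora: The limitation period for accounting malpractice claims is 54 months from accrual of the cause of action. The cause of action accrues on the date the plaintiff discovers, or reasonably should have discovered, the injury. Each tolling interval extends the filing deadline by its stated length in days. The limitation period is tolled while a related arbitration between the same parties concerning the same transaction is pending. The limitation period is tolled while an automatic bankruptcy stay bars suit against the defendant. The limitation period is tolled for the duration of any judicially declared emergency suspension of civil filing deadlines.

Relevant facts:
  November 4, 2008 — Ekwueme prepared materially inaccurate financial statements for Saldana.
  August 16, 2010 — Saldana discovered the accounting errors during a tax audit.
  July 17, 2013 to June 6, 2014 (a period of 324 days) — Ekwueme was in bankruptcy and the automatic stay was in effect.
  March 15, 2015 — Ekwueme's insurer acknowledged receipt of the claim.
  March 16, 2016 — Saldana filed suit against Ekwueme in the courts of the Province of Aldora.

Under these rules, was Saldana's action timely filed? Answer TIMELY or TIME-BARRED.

Under the discovery rule, the claim accrued on August 16, 2010, when Saldana discovered the injury — not on the November 4, 2008 date of the underlying act.
54 months from August 16, 2010 is February 16, 2015.
Because the automatic bankruptcy stay ran from July 17, 2013 to June 6, 2014, the deadline is extended by 324 days to January 6, 2016.
The other events in the timeline have no effect on the limitation period under the stated rules.
Saldana filed on March 16, 2016, after the January 6, 2016 deadline, so the action is time-barred.

TIME-BARRED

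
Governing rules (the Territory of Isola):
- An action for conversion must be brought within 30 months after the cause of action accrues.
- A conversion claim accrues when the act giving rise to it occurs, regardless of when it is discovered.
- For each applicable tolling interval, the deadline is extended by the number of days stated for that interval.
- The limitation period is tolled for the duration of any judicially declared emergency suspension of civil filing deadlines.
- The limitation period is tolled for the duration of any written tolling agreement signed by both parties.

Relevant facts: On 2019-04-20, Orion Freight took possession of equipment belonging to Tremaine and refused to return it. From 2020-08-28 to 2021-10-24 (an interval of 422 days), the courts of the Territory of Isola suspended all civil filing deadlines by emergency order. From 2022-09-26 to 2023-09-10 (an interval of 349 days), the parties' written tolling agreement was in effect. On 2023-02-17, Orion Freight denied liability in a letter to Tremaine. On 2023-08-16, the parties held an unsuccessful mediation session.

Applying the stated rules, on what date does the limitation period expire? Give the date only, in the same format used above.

The limitation period began to run on 2019-04-20.
30 months from 2019-04-20 is 2021-10-20.
The emergency suspension of filing deadlines from 2020-08-28 to 2021-10-24 tolled the period for 422 days, extending the deadline to 2022-12-16.
The written tolling agreement from 2022-09-26 to 2023-09-10 tolled the period for 349 days, extending the deadline to 2023-11-30.
None of the other events listed affects the running of the period under the stated rules.

2023-11-30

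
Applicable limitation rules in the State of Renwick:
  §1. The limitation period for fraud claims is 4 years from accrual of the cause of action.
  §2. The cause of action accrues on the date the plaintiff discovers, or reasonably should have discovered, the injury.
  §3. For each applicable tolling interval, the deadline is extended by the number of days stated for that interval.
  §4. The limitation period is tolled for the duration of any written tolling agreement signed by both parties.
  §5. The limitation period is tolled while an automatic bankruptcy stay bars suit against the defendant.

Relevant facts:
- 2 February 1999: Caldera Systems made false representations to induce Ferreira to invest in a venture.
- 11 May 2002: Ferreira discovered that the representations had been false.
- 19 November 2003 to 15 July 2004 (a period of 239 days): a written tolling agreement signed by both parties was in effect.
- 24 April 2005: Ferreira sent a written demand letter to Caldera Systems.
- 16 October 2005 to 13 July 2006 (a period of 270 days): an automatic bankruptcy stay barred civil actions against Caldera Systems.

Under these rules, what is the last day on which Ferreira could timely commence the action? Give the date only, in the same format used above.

The claim did not accrue until Ferreira discovered the injury on 11 May 2002; the 2 February 1999 act date does not start the clock under the stated rule.
4 years from 11 May 2002 is 11 May 2006.
The period was tolled for 239 days by the written tolling agreement (19 November 2003 to 15 July 2004), pushing the deadline to 5 January 2007.
The automatic bankruptcy stay from 16 October 2005 to 13 July 2006 tolled the period for 270 days, extending the deadline to 2 October 2007.
Nothing else in the chronology tolls or restarts the period.

2 October 2007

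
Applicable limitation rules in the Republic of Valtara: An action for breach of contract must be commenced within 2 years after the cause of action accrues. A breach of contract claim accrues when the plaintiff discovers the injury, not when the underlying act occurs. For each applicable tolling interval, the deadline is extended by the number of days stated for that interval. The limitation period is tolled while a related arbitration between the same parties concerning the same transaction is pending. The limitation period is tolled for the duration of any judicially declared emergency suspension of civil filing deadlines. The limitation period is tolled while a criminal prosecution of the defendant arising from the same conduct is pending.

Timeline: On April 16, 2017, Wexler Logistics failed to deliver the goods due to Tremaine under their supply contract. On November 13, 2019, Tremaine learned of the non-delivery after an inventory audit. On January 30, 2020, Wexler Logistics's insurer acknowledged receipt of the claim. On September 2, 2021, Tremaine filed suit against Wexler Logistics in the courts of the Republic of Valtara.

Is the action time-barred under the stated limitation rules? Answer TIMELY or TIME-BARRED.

TIMELY

Accrual is tied to discovery, so the period began on November 13, 2019 rather than on April 16, 2017 when the act occurred.
The untolled deadline — 2 years after November 13, 2019 — is November 13, 2021.
None of the other events listed affects the running of the period under the stated rules.
The September 2, 2021 filing precedes the November 13, 2021 deadline; the claim is timely.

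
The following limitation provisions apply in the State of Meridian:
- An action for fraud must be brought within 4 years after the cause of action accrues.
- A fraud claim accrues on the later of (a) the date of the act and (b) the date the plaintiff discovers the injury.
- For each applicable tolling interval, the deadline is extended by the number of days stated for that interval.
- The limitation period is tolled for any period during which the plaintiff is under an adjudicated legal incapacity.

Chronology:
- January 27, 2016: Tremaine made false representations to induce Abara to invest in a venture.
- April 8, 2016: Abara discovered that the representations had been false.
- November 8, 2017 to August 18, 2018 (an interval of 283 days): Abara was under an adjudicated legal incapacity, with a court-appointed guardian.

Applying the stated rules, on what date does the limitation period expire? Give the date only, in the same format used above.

January 16, 2021

Because discovery on April 8, 2016 post-dates the January 27, 2016 act, accrual under the later-of rule falls on April 8, 2016.
The untolled deadline — 4 years after April 8, 2016 — is April 8, 2020.
The plaintiff's legal incapacity from November 8, 2017 to August 18, 2018 tolled the period for 283 days, extending the deadline to January 16, 2021.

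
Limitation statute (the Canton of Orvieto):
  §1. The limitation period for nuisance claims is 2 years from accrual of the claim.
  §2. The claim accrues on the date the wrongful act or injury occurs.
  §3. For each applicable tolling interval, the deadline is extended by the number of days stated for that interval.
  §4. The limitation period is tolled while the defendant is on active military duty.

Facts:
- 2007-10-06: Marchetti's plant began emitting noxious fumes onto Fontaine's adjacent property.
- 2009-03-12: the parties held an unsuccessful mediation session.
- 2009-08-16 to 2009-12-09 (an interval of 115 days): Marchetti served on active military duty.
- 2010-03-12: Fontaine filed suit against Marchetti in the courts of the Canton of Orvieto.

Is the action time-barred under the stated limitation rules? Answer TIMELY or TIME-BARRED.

The claim accrued on 2007-10-06, the date of the act.
2 years from 2007-10-06 is 2009-10-06.
The period was tolled for 115 days by the defendant's active military service (2009-08-16 to 2009-12-09), pushing the deadline to 2010-01-29.
Nothing else in the chronology tolls or restarts the period.
Filing on 2010-03-12 missed the 2010-01-29 deadline — the action is time-barred.

TIME-BARRED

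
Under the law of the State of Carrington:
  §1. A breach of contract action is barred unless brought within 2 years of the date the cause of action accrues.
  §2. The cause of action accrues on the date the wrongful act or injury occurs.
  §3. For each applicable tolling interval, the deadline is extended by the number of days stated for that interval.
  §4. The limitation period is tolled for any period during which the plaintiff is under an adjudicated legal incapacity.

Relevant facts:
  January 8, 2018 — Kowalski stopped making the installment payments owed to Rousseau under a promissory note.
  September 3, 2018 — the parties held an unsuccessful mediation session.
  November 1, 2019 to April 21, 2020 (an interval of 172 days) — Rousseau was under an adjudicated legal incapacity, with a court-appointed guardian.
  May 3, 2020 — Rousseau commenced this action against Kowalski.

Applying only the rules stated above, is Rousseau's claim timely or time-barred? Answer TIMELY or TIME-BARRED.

TIMELY

The cause of action accrued on January 8, 2018, the date of the act.
The untolled deadline — 2 years after January 8, 2018 — is January 8, 2020.
Because the plaintiff's legal incapacity ran from November 1, 2019 to April 21, 2020, the deadline is extended by 172 days to June 28, 2020.
Nothing else in the chronology tolls or restarts the period.
The May 3, 2020 filing precedes the June 28, 2020 deadline; the claim is timely.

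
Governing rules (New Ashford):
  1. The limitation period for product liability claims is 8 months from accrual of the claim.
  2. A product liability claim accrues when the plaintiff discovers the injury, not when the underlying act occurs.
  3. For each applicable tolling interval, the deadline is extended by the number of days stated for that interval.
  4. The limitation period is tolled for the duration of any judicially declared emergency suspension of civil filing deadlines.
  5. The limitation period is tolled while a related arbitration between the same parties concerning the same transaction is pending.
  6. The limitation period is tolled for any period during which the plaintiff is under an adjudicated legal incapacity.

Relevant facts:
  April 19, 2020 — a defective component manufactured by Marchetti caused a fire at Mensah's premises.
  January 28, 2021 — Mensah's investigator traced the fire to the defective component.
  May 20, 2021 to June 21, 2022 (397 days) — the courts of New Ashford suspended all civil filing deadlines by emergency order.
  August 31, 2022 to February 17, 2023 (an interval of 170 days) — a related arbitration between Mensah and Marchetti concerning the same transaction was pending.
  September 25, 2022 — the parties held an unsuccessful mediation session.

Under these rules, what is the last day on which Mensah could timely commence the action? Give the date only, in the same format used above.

April 18, 2023

Under the discovery rule, the claim accrued on January 28, 2021, when Mensah discovered the injury — not on the April 19, 2020 date of the underlying act.
The untolled deadline — 8 months after January 28, 2021 — is September 28, 2021.
The emergency suspension of filing deadlines from May 20, 2021 to June 21, 2022 tolled the period for 397 days, extending the deadline to October 30, 2022.
Because the pending related arbitration ran from August 31, 2022 to February 17, 2023, the deadline is extended by 170 days to April 18, 2023.
The other events in the timeline have no effect on the limitation period under the stated rules.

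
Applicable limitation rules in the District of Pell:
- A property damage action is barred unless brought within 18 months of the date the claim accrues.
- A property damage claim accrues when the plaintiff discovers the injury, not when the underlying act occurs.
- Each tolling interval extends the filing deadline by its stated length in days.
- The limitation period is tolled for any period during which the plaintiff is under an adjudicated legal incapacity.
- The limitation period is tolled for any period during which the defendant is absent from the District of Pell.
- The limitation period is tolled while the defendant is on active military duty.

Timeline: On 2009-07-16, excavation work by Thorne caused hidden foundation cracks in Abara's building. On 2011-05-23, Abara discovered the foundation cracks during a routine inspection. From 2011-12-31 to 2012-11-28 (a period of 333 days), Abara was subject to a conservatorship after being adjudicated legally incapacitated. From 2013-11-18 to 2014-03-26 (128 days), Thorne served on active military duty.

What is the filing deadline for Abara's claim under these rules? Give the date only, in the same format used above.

2013-10-22

Accrual is tied to discovery, so the period began on 2011-05-23 rather than on 2009-07-16 when the act occurred.
18 months from 2011-05-23 is 2012-11-23.
The plaintiff's legal incapacity from 2011-12-31 to 2012-11-28 tolled the period for 333 days, extending the deadline to 2013-10-22.
The defendant's active military service starting 2013-11-18 came too late — the period had run on 2013-10-22 — and so does not extend the deadline.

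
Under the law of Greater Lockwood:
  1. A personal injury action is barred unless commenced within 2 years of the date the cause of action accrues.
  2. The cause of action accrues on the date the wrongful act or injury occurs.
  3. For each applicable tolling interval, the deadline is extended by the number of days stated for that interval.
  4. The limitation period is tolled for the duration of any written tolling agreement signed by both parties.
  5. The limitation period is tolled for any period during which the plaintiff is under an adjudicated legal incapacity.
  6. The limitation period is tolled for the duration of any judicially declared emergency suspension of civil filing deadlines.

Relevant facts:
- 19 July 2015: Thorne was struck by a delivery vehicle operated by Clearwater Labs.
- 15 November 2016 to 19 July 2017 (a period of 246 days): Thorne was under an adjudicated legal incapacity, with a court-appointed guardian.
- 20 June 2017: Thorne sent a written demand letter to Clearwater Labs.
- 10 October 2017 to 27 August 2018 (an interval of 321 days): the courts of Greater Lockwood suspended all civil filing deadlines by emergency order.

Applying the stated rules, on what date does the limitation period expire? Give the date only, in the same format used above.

6 February 2019

The limitation period began to run on 19 July 2015.
Adding the 2 years base period to 19 July 2015 gives a deadline of 19 July 2017, before any tolling.
Because the plaintiff's legal incapacity ran from 15 November 2016 to 19 July 2017, the deadline is extended by 246 days to 22 March 2018.
The period was tolled for 321 days by the emergency suspension of filing deadlines (10 October 2017 to 27 August 2018), pushing the deadline to 6 February 2019.
The other events in the timeline have no effect on the limitation period under the stated rules.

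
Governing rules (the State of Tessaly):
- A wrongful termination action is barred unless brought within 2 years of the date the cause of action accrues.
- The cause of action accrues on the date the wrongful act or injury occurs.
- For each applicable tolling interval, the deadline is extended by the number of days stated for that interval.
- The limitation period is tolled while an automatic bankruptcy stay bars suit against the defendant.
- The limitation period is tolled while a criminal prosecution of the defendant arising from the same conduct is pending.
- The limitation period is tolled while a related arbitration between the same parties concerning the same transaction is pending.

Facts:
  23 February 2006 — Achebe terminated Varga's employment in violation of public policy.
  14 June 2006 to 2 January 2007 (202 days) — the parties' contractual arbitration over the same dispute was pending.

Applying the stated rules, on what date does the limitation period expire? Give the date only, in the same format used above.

12 September 2008

The limitation period began to run on 23 February 2006.
The untolled deadline — 2 years after 23 February 2006 — is 23 February 2008.
Because the pending related arbitration ran from 14 June 2006 to 2 January 2007, the deadline is extended by 202 days to 12 September 2008.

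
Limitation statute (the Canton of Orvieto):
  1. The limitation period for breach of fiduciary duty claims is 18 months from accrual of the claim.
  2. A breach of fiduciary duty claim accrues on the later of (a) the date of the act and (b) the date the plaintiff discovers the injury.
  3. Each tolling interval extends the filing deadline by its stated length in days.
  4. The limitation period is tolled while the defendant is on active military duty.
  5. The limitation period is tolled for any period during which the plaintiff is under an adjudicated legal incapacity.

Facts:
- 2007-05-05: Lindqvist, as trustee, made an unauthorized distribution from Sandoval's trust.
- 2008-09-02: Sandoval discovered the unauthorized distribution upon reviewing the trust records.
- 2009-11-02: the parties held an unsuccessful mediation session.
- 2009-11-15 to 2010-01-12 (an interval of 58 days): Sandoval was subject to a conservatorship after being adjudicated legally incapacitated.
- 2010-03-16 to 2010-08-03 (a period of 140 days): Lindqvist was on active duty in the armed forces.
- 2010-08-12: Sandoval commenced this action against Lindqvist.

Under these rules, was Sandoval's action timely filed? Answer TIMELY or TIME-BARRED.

The claim accrued on 2008-09-02 — the later of the 2007-05-05 act and the 2008-09-02 discovery.
The untolled deadline — 18 months after 2008-09-02 — is 2010-03-02.
The period was tolled for 58 days by the plaintiff's legal incapacity (2009-11-15 to 2010-01-12), pushing the deadline to 2010-04-29.
Because the defendant's active military service ran from 2010-03-16 to 2010-08-03, the deadline is extended by 140 days to 2010-09-16.
None of the other events listed affects the running of the period under the stated rules.
Filing on 2010-08-12 beat the 2010-09-16 deadline — the action is timely.

TIMELY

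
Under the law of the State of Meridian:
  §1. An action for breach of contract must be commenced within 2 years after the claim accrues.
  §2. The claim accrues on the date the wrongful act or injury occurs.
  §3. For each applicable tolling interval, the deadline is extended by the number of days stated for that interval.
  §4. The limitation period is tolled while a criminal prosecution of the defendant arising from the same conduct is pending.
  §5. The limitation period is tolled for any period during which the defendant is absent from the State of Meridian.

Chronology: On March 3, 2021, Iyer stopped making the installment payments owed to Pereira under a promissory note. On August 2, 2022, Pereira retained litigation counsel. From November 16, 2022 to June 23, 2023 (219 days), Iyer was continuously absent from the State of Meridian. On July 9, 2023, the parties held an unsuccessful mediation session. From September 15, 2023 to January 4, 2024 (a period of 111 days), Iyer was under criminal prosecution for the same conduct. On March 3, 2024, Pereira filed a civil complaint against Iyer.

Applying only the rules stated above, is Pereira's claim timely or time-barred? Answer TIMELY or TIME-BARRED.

The limitation period began to run on March 3, 2021.
The untolled deadline — 2 years after March 3, 2021 — is March 3, 2023.
The defendant's absence from the jurisdiction from November 16, 2022 to June 23, 2023 tolled the period for 219 days, extending the deadline to October 8, 2023.
The period was tolled for 111 days by the pending criminal prosecution (September 15, 2023 to January 4, 2024), pushing the deadline to January 27, 2024.
None of the other events listed affects the running of the period under the stated rules.
The March 3, 2024 filing falls after the January 27, 2024 deadline; the claim is time-barred.

TIME-BARRED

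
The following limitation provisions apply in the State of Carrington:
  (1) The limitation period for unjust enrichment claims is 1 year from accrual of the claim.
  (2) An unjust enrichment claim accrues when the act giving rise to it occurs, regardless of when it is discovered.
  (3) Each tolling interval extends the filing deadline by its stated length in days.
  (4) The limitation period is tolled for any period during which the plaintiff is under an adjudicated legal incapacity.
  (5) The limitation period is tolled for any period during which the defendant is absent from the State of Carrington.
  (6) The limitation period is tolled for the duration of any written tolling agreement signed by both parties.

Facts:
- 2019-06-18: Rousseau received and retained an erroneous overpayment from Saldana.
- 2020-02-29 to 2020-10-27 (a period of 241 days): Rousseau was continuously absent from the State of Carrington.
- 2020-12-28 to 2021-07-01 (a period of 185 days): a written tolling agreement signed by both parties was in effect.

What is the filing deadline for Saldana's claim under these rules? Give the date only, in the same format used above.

2021-08-18

The claim accrued on 2019-06-18, the date of the act.
The untolled deadline — 1 year after 2019-06-18 — is 2020-06-18.
Because the defendant's absence from the jurisdiction ran from 2020-02-29 to 2020-10-27, the deadline is extended by 241 days to 2021-02-14.
The written tolling agreement from 2020-12-28 to 2021-07-01 tolled the period for 185 days, extending the deadline to 2021-08-18.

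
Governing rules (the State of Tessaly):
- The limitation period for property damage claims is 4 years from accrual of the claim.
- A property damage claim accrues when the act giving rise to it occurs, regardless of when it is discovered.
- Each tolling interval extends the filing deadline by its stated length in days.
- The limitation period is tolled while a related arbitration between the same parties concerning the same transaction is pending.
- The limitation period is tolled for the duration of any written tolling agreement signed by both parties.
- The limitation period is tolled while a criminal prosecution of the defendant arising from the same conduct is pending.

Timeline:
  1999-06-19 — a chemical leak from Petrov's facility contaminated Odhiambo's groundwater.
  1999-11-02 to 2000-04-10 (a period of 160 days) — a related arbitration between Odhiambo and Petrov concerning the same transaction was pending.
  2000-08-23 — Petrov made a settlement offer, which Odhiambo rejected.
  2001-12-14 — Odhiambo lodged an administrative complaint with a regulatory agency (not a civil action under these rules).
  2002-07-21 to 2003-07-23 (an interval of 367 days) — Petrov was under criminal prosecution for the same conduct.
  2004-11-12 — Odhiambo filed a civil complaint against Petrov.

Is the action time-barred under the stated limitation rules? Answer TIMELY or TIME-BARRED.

The claim accrued on 1999-06-19, the date of the act.
The untolled deadline — 4 years after 1999-06-19 — is 2003-06-19.
The pending related arbitration from 1999-11-02 to 2000-04-10 tolled the period for 160 days, extending the deadline to 2003-11-26.
Because the pending criminal prosecution ran from 2002-07-21 to 2003-07-23, the deadline is extended by 367 days to 2004-11-27.
The other events in the timeline have no effect on the limitation period under the stated rules.
Filing on 2004-11-12 beat the 2004-11-27 deadline — the action is timely.

TIMELY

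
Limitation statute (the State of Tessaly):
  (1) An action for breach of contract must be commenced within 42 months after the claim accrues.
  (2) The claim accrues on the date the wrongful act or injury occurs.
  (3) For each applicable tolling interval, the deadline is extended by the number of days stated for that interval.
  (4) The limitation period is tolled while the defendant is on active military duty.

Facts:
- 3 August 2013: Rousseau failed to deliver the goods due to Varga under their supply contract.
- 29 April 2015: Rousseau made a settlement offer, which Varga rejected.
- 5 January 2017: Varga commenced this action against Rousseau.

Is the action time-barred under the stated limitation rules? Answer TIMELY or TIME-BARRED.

TIMELY

The claim accrued on 3 August 2013, when the wrongful act occurred.
The untolled deadline — 42 months after 3 August 2013 — is 3 February 2017.
None of the other events listed affects the running of the period under the stated rules.
Filing on 5 January 2017 beat the 3 February 2017 deadline — the action is timely.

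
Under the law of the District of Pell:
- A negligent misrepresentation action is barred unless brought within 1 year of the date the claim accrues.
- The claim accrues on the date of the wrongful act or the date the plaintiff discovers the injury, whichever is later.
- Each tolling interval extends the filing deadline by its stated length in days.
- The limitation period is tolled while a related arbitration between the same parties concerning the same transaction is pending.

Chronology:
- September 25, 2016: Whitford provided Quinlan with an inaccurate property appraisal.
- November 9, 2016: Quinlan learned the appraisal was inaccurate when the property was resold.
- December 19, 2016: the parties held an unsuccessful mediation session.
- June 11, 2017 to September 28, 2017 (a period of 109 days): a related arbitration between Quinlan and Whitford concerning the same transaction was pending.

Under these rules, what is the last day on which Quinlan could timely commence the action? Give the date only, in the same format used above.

Taking the later of the act (September 25, 2016) and discovery (November 9, 2016), the claim accrued on November 9, 2016.
Adding the 1 year base period to November 9, 2016 gives a deadline of November 9, 2017, before any tolling.
The pending related arbitration from June 11, 2017 to September 28, 2017 tolled the period for 109 days, extending the deadline to February 26, 2018.
Nothing else in the chronology tolls or restarts the period.

February 26, 2018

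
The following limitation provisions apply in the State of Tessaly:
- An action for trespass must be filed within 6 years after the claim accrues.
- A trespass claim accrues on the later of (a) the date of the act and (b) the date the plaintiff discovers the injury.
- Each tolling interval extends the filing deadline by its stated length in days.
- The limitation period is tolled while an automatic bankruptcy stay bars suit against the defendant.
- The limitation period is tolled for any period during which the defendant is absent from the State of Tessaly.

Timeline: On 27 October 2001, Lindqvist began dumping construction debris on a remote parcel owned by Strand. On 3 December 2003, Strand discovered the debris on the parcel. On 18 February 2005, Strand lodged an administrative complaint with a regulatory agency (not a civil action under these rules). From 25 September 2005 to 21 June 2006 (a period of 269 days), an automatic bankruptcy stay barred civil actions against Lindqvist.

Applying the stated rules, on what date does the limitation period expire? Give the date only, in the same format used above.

29 August 2010

The claim accrued on 3 December 2003 — the later of the 27 October 2001 act and the 3 December 2003 discovery.
Adding the 6 years base period to 3 December 2003 gives a deadline of 3 December 2009, before any tolling.
The automatic bankruptcy stay from 25 September 2005 to 21 June 2006 tolled the period for 269 days, extending the deadline to 29 August 2010.
Nothing else in the chronology tolls or restarts the period.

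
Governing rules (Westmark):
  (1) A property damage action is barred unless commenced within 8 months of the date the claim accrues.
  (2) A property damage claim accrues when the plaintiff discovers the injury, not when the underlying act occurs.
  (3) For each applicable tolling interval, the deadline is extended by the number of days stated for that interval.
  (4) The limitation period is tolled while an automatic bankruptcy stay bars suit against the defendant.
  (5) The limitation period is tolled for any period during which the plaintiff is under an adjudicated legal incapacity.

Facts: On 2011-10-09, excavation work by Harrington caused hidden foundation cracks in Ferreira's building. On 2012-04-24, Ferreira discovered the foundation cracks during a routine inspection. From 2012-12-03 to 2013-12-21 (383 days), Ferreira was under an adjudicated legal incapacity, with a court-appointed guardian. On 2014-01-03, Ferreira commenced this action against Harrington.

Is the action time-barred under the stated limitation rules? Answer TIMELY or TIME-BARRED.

Accrual is tied to discovery, so the period began on 2012-04-24 rather than on 2011-10-09 when the act occurred.
8 months from 2012-04-24 is 2012-12-24.
The plaintiff's legal incapacity from 2012-12-03 to 2013-12-21 tolled the period for 383 days, extending the deadline to 2014-01-11.
Ferreira filed on 2014-01-03, before the 2014-01-11 deadline, so the action is timely.

TIMELY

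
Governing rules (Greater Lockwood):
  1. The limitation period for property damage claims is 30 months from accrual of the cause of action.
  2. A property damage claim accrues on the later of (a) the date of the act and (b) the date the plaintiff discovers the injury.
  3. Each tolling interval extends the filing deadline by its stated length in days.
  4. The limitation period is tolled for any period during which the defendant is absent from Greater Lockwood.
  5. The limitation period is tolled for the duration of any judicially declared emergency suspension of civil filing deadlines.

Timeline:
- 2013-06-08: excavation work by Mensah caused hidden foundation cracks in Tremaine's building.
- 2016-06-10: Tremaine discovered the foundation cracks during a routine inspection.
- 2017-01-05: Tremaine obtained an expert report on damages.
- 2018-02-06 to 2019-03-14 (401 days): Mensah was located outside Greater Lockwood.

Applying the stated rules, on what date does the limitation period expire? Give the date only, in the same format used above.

2020-01-15

Taking the later of the act (2013-06-08) and discovery (2016-06-10), the claim accrued on 2016-06-10.
The untolled deadline — 30 months after 2016-06-10 — is 2018-12-10.
Because the defendant's absence from the jurisdiction ran from 2018-02-06 to 2019-03-14, the deadline is extended by 401 days to 2020-01-15.
The other events in the timeline have no effect on the limitation period under the stated rules.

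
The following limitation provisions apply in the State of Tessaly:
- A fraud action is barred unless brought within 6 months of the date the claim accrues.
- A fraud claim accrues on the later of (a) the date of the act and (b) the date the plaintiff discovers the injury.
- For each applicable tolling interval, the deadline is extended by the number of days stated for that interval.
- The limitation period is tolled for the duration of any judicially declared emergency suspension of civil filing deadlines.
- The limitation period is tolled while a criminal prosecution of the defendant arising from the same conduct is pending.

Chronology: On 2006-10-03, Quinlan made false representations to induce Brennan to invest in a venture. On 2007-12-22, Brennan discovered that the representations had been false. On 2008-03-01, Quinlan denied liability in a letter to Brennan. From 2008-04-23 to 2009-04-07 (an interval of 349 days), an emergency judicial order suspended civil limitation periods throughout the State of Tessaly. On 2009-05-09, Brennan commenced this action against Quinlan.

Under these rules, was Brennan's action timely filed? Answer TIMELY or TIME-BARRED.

The claim accrued on 2007-12-22 — the later of the 2006-10-03 act and the 2007-12-22 discovery.
Adding the 6 months base period to 2007-12-22 gives a deadline of 2008-06-22, before any tolling.
The period was tolled for 349 days by the emergency suspension of filing deadlines (2008-04-23 to 2009-04-07), pushing the deadline to 2009-06-06.
The other events in the timeline have no effect on the limitation period under the stated rules.
Brennan filed on 2009-05-09, before the 2009-06-06 deadline, so the action is timely.

TIMELY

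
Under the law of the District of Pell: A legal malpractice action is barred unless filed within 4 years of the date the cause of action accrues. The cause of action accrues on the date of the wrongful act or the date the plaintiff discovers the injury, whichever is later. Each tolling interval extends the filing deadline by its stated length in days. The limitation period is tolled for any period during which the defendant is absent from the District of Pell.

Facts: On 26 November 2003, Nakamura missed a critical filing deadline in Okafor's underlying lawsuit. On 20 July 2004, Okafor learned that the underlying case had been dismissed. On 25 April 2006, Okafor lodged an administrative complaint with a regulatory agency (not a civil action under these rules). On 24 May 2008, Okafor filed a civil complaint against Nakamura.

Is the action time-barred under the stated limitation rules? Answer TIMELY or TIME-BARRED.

TIMELY

Taking the later of the act (26 November 2003) and discovery (20 July 2004), the claim accrued on 20 July 2004.
Adding the 4 years base period to 20 July 2004 gives a deadline of 20 July 2008, before any tolling.
None of the other events listed affects the running of the period under the stated rules.
Okafor filed on 24 May 2008, before the 20 July 2008 deadline, so the action is timely.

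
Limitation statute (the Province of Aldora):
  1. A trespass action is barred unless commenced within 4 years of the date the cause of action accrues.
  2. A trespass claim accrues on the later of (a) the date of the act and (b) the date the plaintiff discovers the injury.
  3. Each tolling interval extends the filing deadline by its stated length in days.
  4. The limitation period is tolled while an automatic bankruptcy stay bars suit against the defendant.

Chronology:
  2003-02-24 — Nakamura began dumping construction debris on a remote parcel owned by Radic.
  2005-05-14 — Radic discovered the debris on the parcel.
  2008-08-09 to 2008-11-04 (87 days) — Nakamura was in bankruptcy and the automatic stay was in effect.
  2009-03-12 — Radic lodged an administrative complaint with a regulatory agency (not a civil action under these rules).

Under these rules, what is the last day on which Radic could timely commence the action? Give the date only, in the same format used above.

2009-08-09

The claim accrued on 2005-05-14 — the later of the 2003-02-24 act and the 2005-05-14 discovery.
The untolled deadline — 4 years after 2005-05-14 — is 2009-05-14.
The automatic bankruptcy stay from 2008-08-09 to 2008-11-04 tolled the period for 87 days, extending the deadline to 2009-08-09.
Nothing else in the chronology tolls or restarts the period.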